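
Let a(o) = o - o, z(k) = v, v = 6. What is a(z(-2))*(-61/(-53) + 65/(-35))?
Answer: 0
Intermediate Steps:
z(k) = 6
a(o) = 0
a(z(-2))*(-61/(-53) + 65/(-35)) = 0*(-61/(-53) + 65/(-35)) = 0*(-61*(-1/53) + 65*(-1/35)) = 0*(61/53 - 13/7) = 0*(-262/371) = 0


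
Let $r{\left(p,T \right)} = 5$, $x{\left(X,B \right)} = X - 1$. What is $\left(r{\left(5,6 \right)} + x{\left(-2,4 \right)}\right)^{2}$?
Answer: $4$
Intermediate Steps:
$x{\left(X,B \right)} = -1 + X$
$\left(r{\left(5,6 \right)} + x{\left(-2,4 \right)}\right)^{2} = \left(5 - 3\right)^{2} = 2^{2} = 4$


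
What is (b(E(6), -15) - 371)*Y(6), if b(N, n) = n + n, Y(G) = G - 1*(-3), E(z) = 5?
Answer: -3609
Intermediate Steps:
Y(G) = 3 + G (Y(G) = G + 3 = 3 + G)
b(N, n) = 2*n
(b(E(6), -15) - 371)*Y(6) = (2*(-15) - 371)*(3 + 6) = (-30 - 371)*9 = -401*9 = -3609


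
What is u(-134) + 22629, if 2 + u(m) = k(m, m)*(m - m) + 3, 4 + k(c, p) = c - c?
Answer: 22630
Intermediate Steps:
k(c, p) = -4 (k(c, p) = -4 + (c - c) = -4 + 0 = -4)
u(m) = 1 (u(m) = -2 + (-4*(m - m) + 3) = -2 + (-4*0 + 3) = -2 + (0 + 3) = -2 + 3 = 1)
u(-134) + 22629 = 1 + 22629 = 22630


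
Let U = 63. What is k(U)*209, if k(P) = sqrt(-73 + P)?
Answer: 209*I*sqrt(10) ≈ 660.92*I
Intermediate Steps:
k(U)*209 = sqrt(-73 + 63)*209 = sqrt(-10)*209 = (I*sqrt(10))*209 = 209*I*sqrt(10)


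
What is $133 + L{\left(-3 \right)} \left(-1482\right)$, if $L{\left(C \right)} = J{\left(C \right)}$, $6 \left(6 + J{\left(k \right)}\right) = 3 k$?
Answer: $11248$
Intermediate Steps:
$J{\left(k \right)} = -6 + \frac{k}{2}$ ($J{\left(k \right)} = -6 + \frac{3 k}{6} = -6 + \frac{k}{2}$)
$L{\left(C \right)} = -6 + \frac{C}{2}$
$133 + L{\left(-3 \right)} \left(-1482\right) = 133 + \left(-6 + \frac{1}{2} \left(-3\right)\right) \left(-1482\right) = 133 + \left(-6 - \frac{3}{2}\right) \left(-1482\right) = 133 - -11115 = 133 + 11115 = 11248$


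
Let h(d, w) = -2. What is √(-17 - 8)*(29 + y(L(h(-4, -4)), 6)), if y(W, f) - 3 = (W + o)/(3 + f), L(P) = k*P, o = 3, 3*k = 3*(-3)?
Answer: 165*I ≈ 165.0*I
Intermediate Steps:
k = -3 (k = (3*(-3))/3 = (⅓)*(-9) = -3)
L(P) = -3*P
y(W, f) = 3 + (3 + W)/(3 + f) (y(W, f) = 3 + (W + 3)/(3 + f) = 3 + (3 + W)/(3 + f))
√(-17 - 8)*(29 + y(L(h(-4, -4)), 6)) = √(-17 - 8)*(29 + (12 - 3*(-2) + 3*6)/(3 + 6)) = √(-25)*(29 + (12 + 6 + 18)/9) = (5*I)*(29 + (⅑)*36) = (5*I)*(29 + 4) = (5*I)*33 = 165*I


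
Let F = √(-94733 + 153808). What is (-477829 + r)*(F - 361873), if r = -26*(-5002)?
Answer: 125851106321 - 1738885*√2363 ≈ 1.2577e+11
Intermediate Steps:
r = 130052
F = 5*√2363 (F = √59075 = 5*√2363 ≈ 243.05)
(-477829 + r)*(F - 361873) = (-477829 + 130052)*(5*√2363 - 361873) = -347777*(-361873 + 5*√2363) = 125851106321 - 1738885*√2363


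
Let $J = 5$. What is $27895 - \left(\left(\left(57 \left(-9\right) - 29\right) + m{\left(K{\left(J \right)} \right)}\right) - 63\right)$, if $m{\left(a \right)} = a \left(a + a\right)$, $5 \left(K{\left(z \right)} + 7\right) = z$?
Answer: $28428$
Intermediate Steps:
$K{\left(z \right)} = -7 + \frac{z}{5}$
$m{\left(a \right)} = 2 a^{2}$ ($m{\left(a \right)} = a 2 a = 2 a^{2}$)
$27895 - \left(\left(\left(57 \left(-9\right) - 29\right) + m{\left(K{\left(J \right)} \right)}\right) - 63\right) = 27895 - \left(\left(\left(57 \left(-9\right) - 29\right) + 2 \left(-7 + \frac{1}{5} \cdot 5\right)^{2}\right) - 63\right) = 27895 - \left(\left(\left(-513 - 29\right) + 2 \left(-7 + 1\right)^{2}\right) - 63\right) = 27895 - \left(\left(-542 + 2 \left(-6\right)^{2}\right) - 63\right) = 27895 - \left(\left(-542 + 2 \cdot 36\right) - 63\right) = 27895 - \left(\left(-542 + 72\right) - 63\right) = 27895 - \left(-470 - 63\right) = 27895 - -533 = 27895 + 533 = 28428$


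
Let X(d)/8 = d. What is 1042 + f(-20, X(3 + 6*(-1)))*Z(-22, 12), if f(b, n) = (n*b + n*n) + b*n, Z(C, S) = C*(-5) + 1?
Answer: 171538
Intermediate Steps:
X(d) = 8*d
Z(C, S) = 1 - 5*C (Z(C, S) = -5*C + 1 = 1 - 5*C)
f(b, n) = n**2 + 2*b*n (f(b, n) = (b*n + n**2) + b*n = (n**2 + b*n) + b*n = n**2 + 2*b*n)
1042 + f(-20, X(3 + 6*(-1)))*Z(-22, 12) = 1042 + ((8*(3 + 6*(-1)))*(8*(3 + 6*(-1)) + 2*(-20)))*(1 - 5*(-22)) = 1042 + ((8*(3 - 6))*(8*(3 - 6) - 40))*(1 + 110) = 1042 + ((8*(-3))*(8*(-3) - 40))*111 = 1042 - 24*(-24 - 40)*111 = 1042 - 24*(-64)*111 = 1042 + 1536*111 = 1042 + 170496 = 171538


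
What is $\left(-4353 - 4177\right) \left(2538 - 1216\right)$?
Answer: $-11276660$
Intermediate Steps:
$\left(-4353 - 4177\right) \left(2538 - 1216\right) = \left(-8530\right) 1322 = -11276660$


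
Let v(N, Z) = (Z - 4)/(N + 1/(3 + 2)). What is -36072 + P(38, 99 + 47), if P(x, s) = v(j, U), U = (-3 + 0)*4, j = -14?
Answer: -2488888/69 ≈ -36071.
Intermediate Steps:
U = -12 (U = -3*4 = -12)
v(N, Z) = (-4 + Z)/(1/5 + N) (v(N, Z) = (-4 + Z)/(N + 1/5) = (-4 + Z)/(1/5 + N))
P(x, s) = 80/69 (P(x, s) = 5*(-4 - 12)/(1 + 5*(-14)) = 5*(-16)/(1 - 70) = 5*(-16)/(-69) = 5*(-1/69)*(-16) = 80/69)
-36072 + P(38, 99 + 47) = -36072 + 80/69 = -2488888/69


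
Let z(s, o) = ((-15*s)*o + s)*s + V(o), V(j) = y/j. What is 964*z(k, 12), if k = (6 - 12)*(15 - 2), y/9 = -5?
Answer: -1049834319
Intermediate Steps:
y = -45 (y = 9*(-5) = -45)
V(j) = -45/j
k = -78 (k = -6*13 = -78)
z(s, o) = -45/o + s*(s - 15*o*s) (z(s, o) = ((-15*s)*o + s)*s - 45/o = (-15*o*s + s)*s - 45/o = (s - 15*o*s)*s - 45/o = s*(s - 15*o*s) - 45/o = -45/o + s*(s - 15*o*s))
964*z(k, 12) = 964*((-45 + 12*(-78)²*(1 - 15*12))/12) = 964*((-45 + 12*6084*(1 - 180))/12) = 964*((-45 + 12*6084*(-179))/12) = 964*((-45 - 13068432)/12) = 964*((1/12)*(-13068477)) = 964*(-4356159/4) = -1049834319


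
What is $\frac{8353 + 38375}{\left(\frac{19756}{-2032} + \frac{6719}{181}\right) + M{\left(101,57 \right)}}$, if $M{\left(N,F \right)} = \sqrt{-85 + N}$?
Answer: $\frac{4296546144}{2887085} \approx 1488.2$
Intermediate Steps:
$\frac{8353 + 38375}{\left(\frac{19756}{-2032} + \frac{6719}{181}\right) + M{\left(101,57 \right)}} = \frac{8353 + 38375}{\left(\frac{19756}{-2032} + \frac{6719}{181}\right) + \sqrt{-85 + 101}} = \frac{46728}{\left(19756 \left(- \frac{1}{2032}\right) + 6719 \cdot \frac{1}{181}\right) + \sqrt{16}} = \frac{46728}{\left(- \frac{4939}{508} + \frac{6719}{181}\right) + 4} = \frac{46728}{\frac{2519293}{91948} + 4} = \frac{46728}{\frac{2887085}{91948}} = 46728 \cdot \frac{91948}{2887085} = \frac{4296546144}{2887085}$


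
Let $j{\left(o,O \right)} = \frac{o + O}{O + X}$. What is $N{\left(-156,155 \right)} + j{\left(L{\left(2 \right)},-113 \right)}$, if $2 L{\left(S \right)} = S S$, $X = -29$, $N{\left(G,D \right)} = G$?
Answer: $- \frac{22041}{142} \approx -155.22$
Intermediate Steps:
$L{\left(S \right)} = \frac{S^{2}}{2}$ ($L{\left(S \right)} = \frac{S S}{2} = \frac{S^{2}}{2}$)
$j{\left(o,O \right)} = \frac{O + o}{-29 + O}$ ($j{\left(o,O \right)} = \frac{o + O}{O - 29} = \frac{O + o}{-29 + O}$)
$N{\left(-156,155 \right)} + j{\left(L{\left(2 \right)},-113 \right)} = -156 + \frac{-113 + \frac{2^{2}}{2}}{-29 - 113} = -156 + \frac{-113 + \frac{1}{2} \cdot 4}{-142} = -156 - \frac{-113 + 2}{142} = -156 - - \frac{111}{142} = -156 + \frac{111}{142} = - \frac{22041}{142}$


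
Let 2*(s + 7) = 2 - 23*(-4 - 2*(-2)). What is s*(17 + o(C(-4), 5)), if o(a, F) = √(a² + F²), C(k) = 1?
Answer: -102 - 6*√26 ≈ -132.59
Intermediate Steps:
o(a, F) = √(F² + a²)
s = -6 (s = -7 + (2 - 23*(-4 - 2*(-2)))/2 = -7 + (2 - 23*(-4 + 4))/2 = -7 + (2 - 23*0)/2 = -7 + (2 + 0)/2 = -7 + (½)*2 = -7 + 1 = -6)
s*(17 + o(C(-4), 5)) = -6*(17 + √(5² + 1²)) = -6*(17 + √(25 + 1)) = -6*(17 + √26) = -102 - 6*√26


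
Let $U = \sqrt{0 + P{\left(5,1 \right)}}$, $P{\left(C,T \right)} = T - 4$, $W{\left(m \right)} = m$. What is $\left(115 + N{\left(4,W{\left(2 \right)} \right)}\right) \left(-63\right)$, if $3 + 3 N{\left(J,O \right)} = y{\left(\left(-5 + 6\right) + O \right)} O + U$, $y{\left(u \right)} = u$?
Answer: $-7308 - 21 i \sqrt{3} \approx -7308.0 - 36.373 i$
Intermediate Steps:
$P{\left(C,T \right)} = -4 + T$ ($P{\left(C,T \right)} = T - 4 = -4 + T$)
$U = i \sqrt{3}$ ($U = \sqrt{0 + \left(-4 + 1\right)} = \sqrt{0 - 3} = \sqrt{-3} = i \sqrt{3} \approx 1.732 i$)
$N{\left(J,O \right)} = -1 + \frac{i \sqrt{3}}{3} + \frac{O \left(1 + O\right)}{3}$ ($N{\left(J,O \right)} = -1 + \frac{\left(\left(-5 + 6\right) + O\right) O + i \sqrt{3}}{3} = -1 + \frac{\left(1 + O\right) O + i \sqrt{3}}{3} = -1 + \frac{O \left(1 + O\right) + i \sqrt{3}}{3} = -1 + \frac{i \sqrt{3} + O \left(1 + O\right)}{3} = -1 + \left(\frac{i \sqrt{3}}{3} + \frac{O \left(1 + O\right)}{3}\right) = -1 + \frac{i \sqrt{3}}{3} + \frac{O \left(1 + O\right)}{3}$)
$\left(115 + N{\left(4,W{\left(2 \right)} \right)}\right) \left(-63\right) = \left(115 + \left(-1 + \frac{i \sqrt{3}}{3} + \frac{1}{3} \cdot 2 \left(1 + 2\right)\right)\right) \left(-63\right) = \left(115 + \left(-1 + \frac{i \sqrt{3}}{3} + \frac{1}{3} \cdot 2 \cdot 3\right)\right) \left(-63\right) = \left(115 + \left(-1 + \frac{i \sqrt{3}}{3} + 2\right)\right) \left(-63\right) = \left(115 + \left(1 + \frac{i \sqrt{3}}{3}\right)\right) \left(-63\right) = \left(116 + \frac{i \sqrt{3}}{3}\right) \left(-63\right) = -7308 - 21 i \sqrt{3}$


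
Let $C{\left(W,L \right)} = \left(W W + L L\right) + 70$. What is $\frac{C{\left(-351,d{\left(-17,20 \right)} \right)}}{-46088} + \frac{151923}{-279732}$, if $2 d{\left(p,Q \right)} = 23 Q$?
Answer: $- \frac{4690207783}{1074357368} \approx -4.3656$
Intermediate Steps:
$d{\left(p,Q \right)} = \frac{23 Q}{2}$
$C{\left(W,L \right)} = 70 + L^{2} + W^{2}$ ($C{\left(W,L \right)} = \left(W^{2} + L^{2}\right) + 70 = \left(L^{2} + W^{2}\right) + 70 = 70 + L^{2} + W^{2}$)
$\frac{C{\left(-351,d{\left(-17,20 \right)} \right)}}{-46088} + \frac{151923}{-279732} = \frac{70 + \left(\frac{23}{2} \cdot 20\right)^{2} + \left(-351\right)^{2}}{-46088} + \frac{151923}{-279732} = \left(70 + 230^{2} + 123201\right) \left(- \frac{1}{46088}\right) + 151923 \left(- \frac{1}{279732}\right) = \left(70 + 52900 + 123201\right) \left(- \frac{1}{46088}\right) - \frac{50641}{93244} = 176171 \left(- \frac{1}{46088}\right) - \frac{50641}{93244} = - \frac{176171}{46088} - \frac{50641}{93244} = - \frac{4690207783}{1074357368}$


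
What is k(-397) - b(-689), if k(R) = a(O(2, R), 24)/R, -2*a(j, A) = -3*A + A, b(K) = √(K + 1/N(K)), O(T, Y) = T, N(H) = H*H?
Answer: -24/397 - 4*I*√20442673/689 ≈ -0.060453 - 26.249*I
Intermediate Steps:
N(H) = H²
b(K) = √(K + K⁻²) (b(K) = √(K + 1/(K²)) = √(K + K⁻²))
a(j, A) = A (a(j, A) = -(-3*A + A)/2 = -(-1)*A = A)
k(R) = 24/R
k(-397) - b(-689) = 24/(-397) - √(-689 + (-689)⁻²) = 24*(-1/397) - √(-689 + 1/474721) = -24/397 - √(-327082768/474721) = -24/397 - 4*I*√20442673/689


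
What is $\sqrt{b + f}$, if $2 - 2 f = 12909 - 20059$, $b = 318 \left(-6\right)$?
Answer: $2 \sqrt{417} \approx 40.841$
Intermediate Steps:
$b = -1908$
$f = 3576$ ($f = 1 - \frac{12909 - 20059}{2} = 1 - -3575 = 1 + 3575 = 3576$)
$\sqrt{b + f} = \sqrt{-1908 + 3576} = \sqrt{1668} = 2 \sqrt{417}$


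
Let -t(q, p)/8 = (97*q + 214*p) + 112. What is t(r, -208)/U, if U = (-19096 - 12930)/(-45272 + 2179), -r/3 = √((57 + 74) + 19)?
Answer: 7653316800/16013 + 250801260*√6/16013 ≈ 5.1631e+5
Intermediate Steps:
r = -15*√6 (r = -3*√((57 + 74) + 19) = -3*√(131 + 19) = -15*√6 ≈ -36.742)
t(q, p) = -896 - 1712*p - 776*q (t(q, p) = -8*((97*q + 214*p) + 112) = -8*(112 + 97*q + 214*p) = -896 - 1712*p - 776*q)
U = 32026/43093 (U = -32026/(-43093) = -32026*(-1/43093) = 32026/43093 ≈ 0.74318)
t(r, -208)/U = (-896 - 1712*(-208) - (-11640)*√6)/(32026/43093) = (-896 + 356096 + 11640*√6)*(43093/32026) = (355200 + 11640*√6)*(43093/32026) = 7653316800/16013 + 250801260*√6/16013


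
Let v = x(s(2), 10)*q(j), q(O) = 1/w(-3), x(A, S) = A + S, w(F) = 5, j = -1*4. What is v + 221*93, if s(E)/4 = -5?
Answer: 20551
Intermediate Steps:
j = -4
s(E) = -20 (s(E) = 4*(-5) = -20)
q(O) = 1/5
v = -2 (v = (-20 + 10)*(1/5) = -10*1/5 = -2)
v + 221*93 = -2 + 221*93 = -2 + 20553 = 20551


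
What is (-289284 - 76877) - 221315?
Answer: -587476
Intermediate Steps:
(-289284 - 76877) - 221315 = -366161 - 221315 = -587476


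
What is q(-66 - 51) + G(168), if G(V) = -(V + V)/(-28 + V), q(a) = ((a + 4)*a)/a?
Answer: -577/5 ≈ -115.40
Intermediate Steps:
q(a) = 4 + a (q(a) = ((4 + a)*a)/a = (a*(4 + a))/a = 4 + a)
G(V) = -2*V/(-28 + V)
q(-66 - 51) + G(168) = (4 + (-66 - 51)) - 2*168/(-28 + 168) = (4 - 117) - 2*168/140 = -113 - 2*168*1/140 = -113 - 12/5 = -577/5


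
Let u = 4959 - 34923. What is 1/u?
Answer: -1/29964 ≈ -3.3373e-5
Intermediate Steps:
u = -29964
1/u = 1/(-29964) = -1/29964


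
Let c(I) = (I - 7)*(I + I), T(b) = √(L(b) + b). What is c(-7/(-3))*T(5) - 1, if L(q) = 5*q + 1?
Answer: -1 - 196*√31/9 ≈ -122.25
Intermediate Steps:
L(q) = 1 + 5*q
T(b) = √(1 + 6*b) (T(b) = √((1 + 5*b) + b) = √(1 + 6*b))
c(I) = 2*I*(-7 + I) (c(I) = (-7 + I)*(2*I) = 2*I*(-7 + I))
c(-7/(-3))*T(5) - 1 = (2*(-7/(-3))*(-7 - 7/(-3)))*√(1 + 6*5) - 1 = (2*(-7*(-⅓))*(-7 - 7*(-⅓)))*√(1 + 30) - 1 = (2*(7/3)*(-7 + 7/3))*√31 - 1 = (2*(7/3)*(-14/3))*√31 - 1 = -196*√31/9 - 1 = -1 - 196*√31/9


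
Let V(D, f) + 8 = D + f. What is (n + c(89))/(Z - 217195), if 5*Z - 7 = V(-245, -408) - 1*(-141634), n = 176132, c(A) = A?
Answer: -176221/188999 ≈ -0.93239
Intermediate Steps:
V(D, f) = -8 + D + f (V(D, f) = -8 + (D + f) = -8 + D + f)
Z = 28196 (Z = 7/5 + ((-8 - 245 - 408) - 1*(-141634))/5 = 7/5 + (-661 + 141634)/5 = 7/5 + (1/5)*140973 = 7/5 + 140973/5 = 28196)
(n + c(89))/(Z - 217195) = (176132 + 89)/(28196 - 217195) = 176221/(-188999) = 176221*(-1/188999) = -176221/188999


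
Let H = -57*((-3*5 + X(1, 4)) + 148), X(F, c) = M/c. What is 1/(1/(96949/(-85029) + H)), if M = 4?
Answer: -649548451/85029 ≈ -7639.1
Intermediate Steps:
X(F, c) = 4/c
H = -7638 (H = -57*((-3*5 + 4/4) + 148) = -57*((-15 + 4*(1/4)) + 148) = -57*((-15 + 1) + 148) = -57*(-14 + 148) = -57*134 = -7638)
1/(1/(96949/(-85029) + H)) = 1/(1/(96949/(-85029) - 7638)) = 1/(1/(96949*(-1/85029) - 7638)) = 1/(1/(-96949/85029 - 7638)) = 1/(1/(-649548451/85029)) = 1/(-85029/649548451) = -649548451/85029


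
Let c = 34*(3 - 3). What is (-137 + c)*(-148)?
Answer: 20276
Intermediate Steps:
c = 0 (c = 34*0 = 0)
(-137 + c)*(-148) = (-137 + 0)*(-148) = -137*(-148) = 20276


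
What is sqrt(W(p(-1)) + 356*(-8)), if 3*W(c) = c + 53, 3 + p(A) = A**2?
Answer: I*sqrt(2831) ≈ 53.207*I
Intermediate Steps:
p(A) = -3 + A**2
W(c) = 53/3 + c/3 (W(c) = (c + 53)/3 = (53 + c)/3 = 53/3 + c/3)
sqrt(W(p(-1)) + 356*(-8)) = sqrt((53/3 + (-3 + (-1)**2)/3) + 356*(-8)) = sqrt((53/3 + (-3 + 1)/3) - 2848) = sqrt((53/3 + (1/3)*(-2)) - 2848) = sqrt((53/3 - 2/3) - 2848) = sqrt(17 - 2848) = sqrt(-2831) = I*sqrt(2831)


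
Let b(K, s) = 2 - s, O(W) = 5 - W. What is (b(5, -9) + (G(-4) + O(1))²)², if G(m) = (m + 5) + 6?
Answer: 17424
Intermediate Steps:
G(m) = 11 + m (G(m) = (5 + m) + 6 = 11 + m)
(b(5, -9) + (G(-4) + O(1))²)² = ((2 - 1*(-9)) + ((11 - 4) + (5 - 1*1))²)² = ((2 + 9) + (7 + (5 - 1))²)² = (11 + (7 + 4)²)² = (11 + 11²)² = (11 + 121)² = 132² = 17424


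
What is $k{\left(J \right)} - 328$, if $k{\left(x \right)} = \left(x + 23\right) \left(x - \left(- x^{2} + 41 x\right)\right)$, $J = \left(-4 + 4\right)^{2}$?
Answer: $-328$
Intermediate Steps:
$J = 0$ ($J = 0^{2} = 0$)
$k{\left(x \right)} = \left(23 + x\right) \left(x^{2} - 40 x\right)$ ($k{\left(x \right)} = \left(23 + x\right) \left(x + \left(x^{2} - 41 x\right)\right) = \left(23 + x\right) \left(x^{2} - 40 x\right)$)
$k{\left(J \right)} - 328 = 0 \left(-920 + 0^{2} - 0\right) - 328 = 0 \left(-920 + 0 + 0\right) - 328 = 0 \left(-920\right) - 328 = 0 - 328 = -328$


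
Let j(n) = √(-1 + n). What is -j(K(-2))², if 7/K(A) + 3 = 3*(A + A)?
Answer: 22/15 ≈ 1.4667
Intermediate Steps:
K(A) = 7/(-3 + 6*A) (K(A) = 7/(-3 + 3*(A + A)) = 7/(-3 + 3*(2*A)) = 7/(-3 + 6*A))
-j(K(-2))² = -(√(-1 + 7/(3*(-1 + 2*(-2)))))² = -(√(-1 + 7/(3*(-1 - 4))))² = -(√(-1 + (7/3)/(-5)))² = -(√(-1 + (7/3)*(-⅕)))² = -(√(-1 - 7/15))² = -(√(-22/15))² = -(I*√330/15)² = -1*(-22/15) = 22/15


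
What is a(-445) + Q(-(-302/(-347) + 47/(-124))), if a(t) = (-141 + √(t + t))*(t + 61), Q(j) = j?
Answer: 2329686893/43028 - 384*I*√890 ≈ 54144.0 - 11456.0*I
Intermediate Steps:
a(t) = (-141 + √2*√t)*(61 + t) (a(t) = (-141 + √(2*t))*(61 + t) = (-141 + √2*√t)*(61 + t))
a(-445) + Q(-(-302/(-347) + 47/(-124))) = (-8601 - 141*(-445) + √2*(-445)^(3/2) + 61*√2*√(-445)) - (-302/(-347) + 47/(-124)) = (-8601 + 62745 + √2*(-445*I*√445) + 61*√2*(I*√445)) - (-302*(-1/347) + 47*(-1/124)) = (-8601 + 62745 - 445*I*√890 + 61*I*√890) - (302/347 - 47/124) = (54144 - 384*I*√890) - 1*21139/43028 = (54144 - 384*I*√890) - 21139/43028 = 2329686893/43028 - 384*I*√890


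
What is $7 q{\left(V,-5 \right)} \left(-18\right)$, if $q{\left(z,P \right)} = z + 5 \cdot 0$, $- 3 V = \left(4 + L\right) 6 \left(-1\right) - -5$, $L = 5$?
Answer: $-2058$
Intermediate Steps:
$V = \frac{49}{3}$ ($V = - \frac{\left(4 + 5\right) 6 \left(-1\right) - -5}{3} = - \frac{9 \cdot 6 \left(-1\right) + 5}{3} = - \frac{54 \left(-1\right) + 5}{3} = - \frac{-54 + 5}{3} = \left(- \frac{1}{3}\right) \left(-49\right) = \frac{49}{3} \approx 16.333$)
$q{\left(z,P \right)} = z$ ($q{\left(z,P \right)} = z + 0 = z$)
$7 q{\left(V,-5 \right)} \left(-18\right) = 7 \cdot \frac{49}{3} \left(-18\right) = \frac{343}{3} \left(-18\right) = -2058$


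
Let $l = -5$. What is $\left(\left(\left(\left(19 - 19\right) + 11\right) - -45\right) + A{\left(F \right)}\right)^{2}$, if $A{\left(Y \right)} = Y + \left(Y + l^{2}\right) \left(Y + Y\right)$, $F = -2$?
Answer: $1444$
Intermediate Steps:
$A{\left(Y \right)} = Y + 2 Y \left(25 + Y\right)$ ($A{\left(Y \right)} = Y + \left(Y + \left(-5\right)^{2}\right) \left(Y + Y\right) = Y + \left(Y + 25\right) 2 Y = Y + \left(25 + Y\right) 2 Y = Y + 2 Y \left(25 + Y\right)$)
$\left(\left(\left(\left(19 - 19\right) + 11\right) - -45\right) + A{\left(F \right)}\right)^{2} = \left(\left(\left(\left(19 - 19\right) + 11\right) - -45\right) - 2 \left(51 + 2 \left(-2\right)\right)\right)^{2} = \left(\left(\left(0 + 11\right) + 45\right) - 2 \left(51 - 4\right)\right)^{2} = \left(\left(11 + 45\right) - 94\right)^{2} = \left(56 - 94\right)^{2} = \left(-38\right)^{2} = 1444$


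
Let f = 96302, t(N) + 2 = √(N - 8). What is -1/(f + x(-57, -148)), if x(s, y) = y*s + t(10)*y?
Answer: -52517/5516048674 - 37*√2/2758024337 ≈ -9.5397e-6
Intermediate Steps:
t(N) = -2 + √(-8 + N) (t(N) = -2 + √(N - 8) = -2 + √(-8 + N))
x(s, y) = s*y + y*(-2 + √2) (x(s, y) = y*s + (-2 + √(-8 + 10))*y = s*y + (-2 + √2)*y = s*y + y*(-2 + √2))
-1/(f + x(-57, -148)) = -1/(96302 - 148*(-2 - 57 + √2)) = -1/(96302 - 148*(-59 + √2)) = -1/(96302 + (8732 - 148*√2)) = -1/(105034 - 148*√2)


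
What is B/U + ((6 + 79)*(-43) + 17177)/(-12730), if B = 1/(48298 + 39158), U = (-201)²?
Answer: -356547879553/335664436320 ≈ -1.0622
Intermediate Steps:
U = 40401
B = 1/87456 ≈ 1.1434e-5
B/U + ((6 + 79)*(-43) + 17177)/(-12730) = (1/87456)/40401 + ((6 + 79)*(-43) + 17177)/(-12730) = (1/87456)*(1/40401) + (85*(-43) + 17177)*(-1/12730) = 1/3533309856 + (-3655 + 17177)*(-1/12730) = 1/3533309856 + 13522*(-1/12730) = 1/3533309856 - 6761/6365 = -356547879553/335664436320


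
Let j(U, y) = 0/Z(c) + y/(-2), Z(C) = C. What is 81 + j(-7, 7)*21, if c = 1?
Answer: 15/2 ≈ 7.5000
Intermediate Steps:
j(U, y) = -y/2 (j(U, y) = 0/1 + y/(-2) = 0*1 + y*(-1/2) = 0 - y/2 = -y/2)
81 + j(-7, 7)*21 = 81 - 1/2*7*21 = 81 - 7/2*21 = 81 - 147/2 = 15/2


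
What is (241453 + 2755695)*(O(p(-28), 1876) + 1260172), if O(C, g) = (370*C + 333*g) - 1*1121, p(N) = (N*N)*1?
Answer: 6515317211172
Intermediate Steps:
p(N) = N² (p(N) = N²*1 = N²)
O(C, g) = -1121 + 333*g + 370*C (O(C, g) = (333*g + 370*C) - 1121 = -1121 + 333*g + 370*C)
(241453 + 2755695)*(O(p(-28), 1876) + 1260172) = (241453 + 2755695)*((-1121 + 333*1876 + 370*(-28)²) + 1260172) = 2997148*((-1121 + 624708 + 370*784) + 1260172) = 2997148*((-1121 + 624708 + 290080) + 1260172) = 2997148*(913667 + 1260172) = 2997148*2173839 = 6515317211172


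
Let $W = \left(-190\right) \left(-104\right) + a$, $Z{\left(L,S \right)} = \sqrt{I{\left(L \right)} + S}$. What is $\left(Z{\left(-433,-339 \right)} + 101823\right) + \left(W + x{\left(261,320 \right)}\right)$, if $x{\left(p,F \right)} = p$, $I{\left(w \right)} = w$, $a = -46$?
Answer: $121798 + 2 i \sqrt{193} \approx 1.218 \cdot 10^{5} + 27.785 i$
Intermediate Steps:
$Z{\left(L,S \right)} = \sqrt{L + S}$
$W = 19714$ ($W = \left(-190\right) \left(-104\right) - 46 = 19760 - 46 = 19714$)
$\left(Z{\left(-433,-339 \right)} + 101823\right) + \left(W + x{\left(261,320 \right)}\right) = \left(\sqrt{-433 - 339} + 101823\right) + \left(19714 + 261\right) = \left(\sqrt{-772} + 101823\right) + 19975 = \left(2 i \sqrt{193} + 101823\right) + 19975 = \left(101823 + 2 i \sqrt{193}\right) + 19975 = 121798 + 2 i \sqrt{193}$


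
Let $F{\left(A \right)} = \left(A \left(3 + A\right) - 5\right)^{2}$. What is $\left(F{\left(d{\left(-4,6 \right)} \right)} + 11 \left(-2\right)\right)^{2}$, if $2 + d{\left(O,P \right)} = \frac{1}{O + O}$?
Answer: $\frac{10528606881}{16777216} \approx 627.55$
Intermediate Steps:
$d{\left(O,P \right)} = -2 + \frac{1}{2 O}$ ($d{\left(O,P \right)} = -2 + \frac{1}{O + O} = -2 + \frac{1}{2 O}$)
$F{\left(A \right)} = \left(-5 + A \left(3 + A\right)\right)^{2}$
$\left(F{\left(d{\left(-4,6 \right)} \right)} + 11 \left(-2\right)\right)^{2} = \left(\left(-5 + \left(-2 + \frac{1}{2 \left(-4\right)}\right)^{2} + 3 \left(-2 + \frac{1}{2 \left(-4\right)}\right)\right)^{2} + 11 \left(-2\right)\right)^{2} = \left(\left(-5 + \left(-2 + \frac{1}{2} \left(- \frac{1}{4}\right)\right)^{2} + 3 \left(-2 + \frac{1}{2} \left(- \frac{1}{4}\right)\right)\right)^{2} - 22\right)^{2} = \left(\left(-5 + \left(-2 - \frac{1}{8}\right)^{2} + 3 \left(-2 - \frac{1}{8}\right)\right)^{2} - 22\right)^{2} = \left(\left(-5 + \left(- \frac{17}{8}\right)^{2} + 3 \left(- \frac{17}{8}\right)\right)^{2} - 22\right)^{2} = \left(\left(-5 + \frac{289}{64} - \frac{51}{8}\right)^{2} - 22\right)^{2} = \left(\left(- \frac{439}{64}\right)^{2} - 22\right)^{2} = \left(\frac{192721}{4096} - 22\right)^{2} = \left(\frac{102609}{4096}\right)^{2} = \frac{10528606881}{16777216}$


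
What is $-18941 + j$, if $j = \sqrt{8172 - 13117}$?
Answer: $-18941 + i \sqrt{4945} \approx -18941.0 + 70.321 i$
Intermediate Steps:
$j = i \sqrt{4945}$ ($j = \sqrt{-4945} = i \sqrt{4945} \approx 70.321 i$)
$-18941 + j = -18941 + i \sqrt{4945}$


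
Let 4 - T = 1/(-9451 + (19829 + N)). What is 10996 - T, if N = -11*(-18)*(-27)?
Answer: 55311745/5032 ≈ 10992.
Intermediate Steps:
N = -5346 (N = 198*(-27) = -5346)
T = 20127/5032 (T = 4 - 1/(-9451 + (19829 - 5346)) = 4 - 1/(-9451 + 14483) = 4 - 1/5032 = 20127/5032 ≈ 3.9998)
10996 - T = 10996 - 1*20127/5032 = 10996 - 20127/5032 = 55311745/5032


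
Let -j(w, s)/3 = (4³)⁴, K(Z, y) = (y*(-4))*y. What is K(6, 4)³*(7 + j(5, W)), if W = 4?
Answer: 13194137698304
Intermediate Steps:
K(Z, y) = -4*y² (K(Z, y) = (-4*y)*y = -4*y²)
j(w, s) = -50331648 (j(w, s) = -3*(4³)⁴ = -3*64⁴ = -3*16777216 = -50331648)
K(6, 4)³*(7 + j(5, W)) = (-4*4²)³*(7 - 50331648) = (-4*16)³*(-50331641) = (-64)³*(-50331641) = -262144*(-50331641) = 13194137698304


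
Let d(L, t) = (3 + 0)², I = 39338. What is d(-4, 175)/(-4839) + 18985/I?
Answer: 30504791/63452194 ≈ 0.48075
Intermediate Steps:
d(L, t) = 9 (d(L, t) = 3² = 9)
d(-4, 175)/(-4839) + 18985/I = 9/(-4839) + 18985/39338 = 9*(-1/4839) + 18985*(1/39338) = -3/1613 + 18985/39338 = 30504791/63452194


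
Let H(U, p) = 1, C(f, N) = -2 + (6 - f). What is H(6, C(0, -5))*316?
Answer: 316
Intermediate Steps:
C(f, N) = 4 - f
H(6, C(0, -5))*316 = 1*316 = 316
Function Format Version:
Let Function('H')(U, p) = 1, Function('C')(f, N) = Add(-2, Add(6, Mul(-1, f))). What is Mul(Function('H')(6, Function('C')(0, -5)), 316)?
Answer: 316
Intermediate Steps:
Function('C')(f, N) = Add(4, Mul(-1, f))
Mul(Function('H')(6, Function('C')(0, -5)), 316) = Mul(1, 316) = 316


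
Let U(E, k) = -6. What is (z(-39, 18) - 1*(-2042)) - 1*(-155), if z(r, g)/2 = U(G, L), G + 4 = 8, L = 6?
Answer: 2185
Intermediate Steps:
G = 4 (G = -4 + 8 = 4)
z(r, g) = -12 (z(r, g) = 2*(-6) = -12)
(z(-39, 18) - 1*(-2042)) - 1*(-155) = (-12 - 1*(-2042)) - 1*(-155) = (-12 + 2042) + 155 = 2030 + 155 = 2185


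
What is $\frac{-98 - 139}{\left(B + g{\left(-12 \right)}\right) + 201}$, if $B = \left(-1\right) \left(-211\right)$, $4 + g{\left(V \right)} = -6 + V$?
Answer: $- \frac{79}{130} \approx -0.60769$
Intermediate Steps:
$g{\left(V \right)} = -10 + V$ ($g{\left(V \right)} = -4 + \left(-6 + V\right) = -10 + V$)
$B = 211$
$\frac{-98 - 139}{\left(B + g{\left(-12 \right)}\right) + 201} = \frac{-98 - 139}{\left(211 - 22\right) + 201} = \frac{-98 - 139}{189 + 201} = - \frac{237}{390} = \left(-237\right) \frac{1}{390} = - \frac{79}{130}$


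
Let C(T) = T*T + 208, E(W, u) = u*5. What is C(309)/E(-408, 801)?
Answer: 95689/4005 ≈ 23.892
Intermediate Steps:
E(W, u) = 5*u
C(T) = 208 + T**2 (C(T) = T**2 + 208 = 208 + T**2)
C(309)/E(-408, 801) = (208 + 309**2)/((5*801)) = (208 + 95481)/4005 = 95689*(1/4005) = 95689/4005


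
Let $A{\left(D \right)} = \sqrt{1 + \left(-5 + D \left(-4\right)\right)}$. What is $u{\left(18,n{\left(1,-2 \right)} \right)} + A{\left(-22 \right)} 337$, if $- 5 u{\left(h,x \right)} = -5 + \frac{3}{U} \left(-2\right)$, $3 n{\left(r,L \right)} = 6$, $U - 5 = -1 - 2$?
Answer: $\frac{8}{5} + 674 \sqrt{21} \approx 3090.3$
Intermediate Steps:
$U = 2$ ($U = 5 - 3 = 2$)
$n{\left(r,L \right)} = 2$ ($n{\left(r,L \right)} = \frac{1}{3} \cdot 6 = 2$)
$A{\left(D \right)} = \sqrt{-4 - 4 D}$ ($A{\left(D \right)} = \sqrt{1 - \left(5 + 4 D\right)} = \sqrt{-4 - 4 D}$)
$u{\left(h,x \right)} = \frac{8}{5}$ ($u{\left(h,x \right)} = - \frac{-5 + \frac{3}{2} \left(-2\right)}{5} = - \frac{-5 - 3}{5} = \left(- \frac{1}{5}\right) \left(-8\right) = \frac{8}{5}$)
$u{\left(18,n{\left(1,-2 \right)} \right)} + A{\left(-22 \right)} 337 = \frac{8}{5} + 2 \sqrt{-1 - -22} \cdot 337 = \frac{8}{5} + 2 \sqrt{-1 + 22} \cdot 337 = \frac{8}{5} + 2 \sqrt{21} \cdot 337 = \frac{8}{5} + 674 \sqrt{21}$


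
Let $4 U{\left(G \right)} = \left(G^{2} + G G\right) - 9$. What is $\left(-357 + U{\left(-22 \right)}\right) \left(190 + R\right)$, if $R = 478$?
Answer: $-78323$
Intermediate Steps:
$U{\left(G \right)} = - \frac{9}{4} + \frac{G^{2}}{2}$ ($U{\left(G \right)} = \frac{\left(G^{2} + G G\right) - 9}{4} = \frac{\left(G^{2} + G^{2}\right) - 9}{4} = \frac{2 G^{2} - 9}{4} = \frac{-9 + 2 G^{2}}{4} = - \frac{9}{4} + \frac{G^{2}}{2}$)
$\left(-357 + U{\left(-22 \right)}\right) \left(190 + R\right) = \left(-357 - \left(\frac{9}{4} - \frac{\left(-22\right)^{2}}{2}\right)\right) \left(190 + 478\right) = \left(-357 + \left(- \frac{9}{4} + \frac{1}{2} \cdot 484\right)\right) 668 = \left(-357 + \left(- \frac{9}{4} + 242\right)\right) 668 = \left(-357 + \frac{959}{4}\right) 668 = \left(- \frac{469}{4}\right) 668 = -78323$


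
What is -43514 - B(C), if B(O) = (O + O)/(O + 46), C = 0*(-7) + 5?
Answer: -2219224/51 ≈ -43514.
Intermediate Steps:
C = 5 (C = 0 + 5 = 5)
B(O) = 2*O/(46 + O) (B(O) = (2*O)/(46 + O) = 2*O/(46 + O))
-43514 - B(C) = -43514 - 2*5/(46 + 5) = -43514 - 2*5/51 = -43514 - 1*10/51 = -43514 - 10/51 = -2219224/51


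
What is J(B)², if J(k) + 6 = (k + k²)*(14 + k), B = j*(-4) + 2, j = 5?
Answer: 1512900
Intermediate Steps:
B = -18 (B = 5*(-4) + 2 = -20 + 2 = -18)
J(k) = -6 + (14 + k)*(k + k²) (J(k) = -6 + (k + k²)*(14 + k) = -6 + (14 + k)*(k + k²))
J(B)² = (-6 + (-18)³ + 14*(-18) + 15*(-18)²)² = (-6 - 5832 - 252 + 15*324)² = (-6 - 5832 - 252 + 4860)² = (-1230)² = 1512900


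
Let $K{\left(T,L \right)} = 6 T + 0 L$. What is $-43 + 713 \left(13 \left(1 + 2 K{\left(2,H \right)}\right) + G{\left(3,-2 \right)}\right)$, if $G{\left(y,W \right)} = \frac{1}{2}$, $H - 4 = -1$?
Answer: $\frac{464077}{2} \approx 2.3204 \cdot 10^{5}$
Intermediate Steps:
$H = 3$ ($H = 4 - 1 = 3$)
$G{\left(y,W \right)} = \frac{1}{2}$
$K{\left(T,L \right)} = 6 T$ ($K{\left(T,L \right)} = 6 T + 0 = 6 T$)
$-43 + 713 \left(13 \left(1 + 2 K{\left(2,H \right)}\right) + G{\left(3,-2 \right)}\right) = -43 + 713 \left(13 \left(1 + 2 \cdot 6 \cdot 2\right) + \frac{1}{2}\right) = -43 + 713 \left(13 \left(1 + 2 \cdot 12\right) + \frac{1}{2}\right) = -43 + 713 \left(13 \left(1 + 24\right) + \frac{1}{2}\right) = -43 + 713 \left(13 \cdot 25 + \frac{1}{2}\right) = -43 + 713 \left(325 + \frac{1}{2}\right) = -43 + 713 \cdot \frac{651}{2} = -43 + \frac{464163}{2} = \frac{464077}{2}$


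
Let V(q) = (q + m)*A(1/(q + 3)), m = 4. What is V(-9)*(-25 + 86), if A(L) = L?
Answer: 305/6 ≈ 50.833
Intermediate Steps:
V(q) = (4 + q)/(3 + q) (V(q) = (q + 4)/(q + 3) = (4 + q)/(3 + q))
V(-9)*(-25 + 86) = ((4 - 9)/(3 - 9))*(-25 + 86) = (-5/(-6))*61 = -⅙*(-5)*61 = (⅚)*61 = 305/6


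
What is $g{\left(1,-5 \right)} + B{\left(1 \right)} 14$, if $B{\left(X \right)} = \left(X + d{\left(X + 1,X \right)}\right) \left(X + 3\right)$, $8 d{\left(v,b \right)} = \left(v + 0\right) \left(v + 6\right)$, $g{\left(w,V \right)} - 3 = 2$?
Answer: $173$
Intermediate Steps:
$g{\left(w,V \right)} = 5$ ($g{\left(w,V \right)} = 3 + 2 = 5$)
$d{\left(v,b \right)} = \frac{v \left(6 + v\right)}{8}$ ($d{\left(v,b \right)} = \frac{\left(v + 0\right) \left(v + 6\right)}{8} = \frac{v \left(6 + v\right)}{8}$)
$B{\left(X \right)} = \left(3 + X\right) \left(X + \frac{\left(1 + X\right) \left(7 + X\right)}{8}\right)$ ($B{\left(X \right)} = \left(X + \frac{\left(X + 1\right) \left(6 + \left(X + 1\right)\right)}{8}\right) \left(X + 3\right) = \left(X + \frac{\left(1 + X\right) \left(6 + \left(1 + X\right)\right)}{8}\right) \left(3 + X\right) = \left(X + \frac{\left(1 + X\right) \left(7 + X\right)}{8}\right) \left(3 + X\right) = \left(3 + X\right) \left(X + \frac{\left(1 + X\right) \left(7 + X\right)}{8}\right)$)
$g{\left(1,-5 \right)} + B{\left(1 \right)} 14 = 5 + \left(\frac{21}{8} + \frac{1^{3}}{8} + \frac{19 \cdot 1^{2}}{8} + \frac{55}{8} \cdot 1\right) 14 = 5 + \left(\frac{21}{8} + \frac{1}{8} \cdot 1 + \frac{19}{8} \cdot 1 + \frac{55}{8}\right) 14 = 5 + \left(\frac{21}{8} + \frac{1}{8} + \frac{19}{8} + \frac{55}{8}\right) 14 = 5 + 12 \cdot 14 = 5 + 168 = 173$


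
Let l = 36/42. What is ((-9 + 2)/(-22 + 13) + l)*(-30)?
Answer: -1030/21 ≈ -49.048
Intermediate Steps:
l = 6/7 (l = 36*(1/42) = 6/7 ≈ 0.85714)
((-9 + 2)/(-22 + 13) + l)*(-30) = ((-9 + 2)/(-22 + 13) + 6/7)*(-30) = (-7/(-9) + 6/7)*(-30) = (-7*(-⅑) + 6/7)*(-30) = (7/9 + 6/7)*(-30) = (103/63)*(-30) = -1030/21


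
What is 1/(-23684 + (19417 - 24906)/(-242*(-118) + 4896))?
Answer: -33452/792282657 ≈ -4.2222e-5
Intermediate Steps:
1/(-23684 + (19417 - 24906)/(-242*(-118) + 4896)) = 1/(-23684 - 5489/(28556 + 4896)) = 1/(-23684 - 5489/33452) = 1/(-792282657/33452) = -33452/792282657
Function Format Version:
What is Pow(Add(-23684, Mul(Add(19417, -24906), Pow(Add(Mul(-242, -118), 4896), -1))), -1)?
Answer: Rational(-33452, 792282657) ≈ -4.2222e-5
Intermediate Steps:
Pow(Add(-23684, Mul(Add(19417, -24906), Pow(Add(Mul(-242, -118), 4896), -1))), -1) = Pow(Add(-23684, Mul(-5489, Pow(Add(28556, 4896), -1))), -1) = Pow(Add(-23684, Mul(-5489, Pow(33452, -1))), -1) = Pow(Add(-23684, Mul(-5489, Rational(1, 33452))), -1) = Pow(Add(-23684, Rational(-5489, 33452)), -1) = Pow(Rational(-792282657, 33452), -1) = Rational(-33452, 792282657)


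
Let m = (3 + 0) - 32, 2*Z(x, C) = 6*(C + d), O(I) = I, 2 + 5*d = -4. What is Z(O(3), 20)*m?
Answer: -8178/5 ≈ -1635.6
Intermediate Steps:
d = -6/5 (d = -⅖ + (⅕)*(-4) = -⅖ - ⅘ = -6/5 ≈ -1.2000)
Z(x, C) = -18/5 + 3*C (Z(x, C) = (6*(C - 6/5))/2 = (6*(-6/5 + C))/2 = (-36/5 + 6*C)/2 = -18/5 + 3*C)
m = -29 (m = 3 - 32 = -29)
Z(O(3), 20)*m = (-18/5 + 3*20)*(-29) = (-18/5 + 60)*(-29) = (282/5)*(-29) = -8178/5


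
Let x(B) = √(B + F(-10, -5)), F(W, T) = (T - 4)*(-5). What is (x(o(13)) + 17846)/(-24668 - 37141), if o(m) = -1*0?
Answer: -17846/61809 - √5/20603 ≈ -0.28884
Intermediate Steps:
o(m) = 0
F(W, T) = 20 - 5*T (F(W, T) = (-4 + T)*(-5) = 20 - 5*T)
x(B) = √(45 + B) (x(B) = √(B + (20 - 5*(-5))) = √(B + (20 + 25)) = √(B + 45) = √(45 + B))
(x(o(13)) + 17846)/(-24668 - 37141) = (√(45 + 0) + 17846)/(-24668 - 37141) = (√45 + 17846)/(-61809) = (3*√5 + 17846)*(-1/61809) = (17846 + 3*√5)*(-1/61809) = -17846/61809 - √5/20603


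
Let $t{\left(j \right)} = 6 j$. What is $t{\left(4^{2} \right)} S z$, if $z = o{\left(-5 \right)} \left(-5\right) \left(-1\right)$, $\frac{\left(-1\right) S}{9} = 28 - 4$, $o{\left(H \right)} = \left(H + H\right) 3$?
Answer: $3110400$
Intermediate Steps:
$o{\left(H \right)} = 6 H$ ($o{\left(H \right)} = 2 H 3 = 6 H$)
$S = -216$ ($S = - 9 \left(28 - 4\right) = \left(-9\right) 24 = -216$)
$z = -150$ ($z = 6 \left(-5\right) \left(-5\right) \left(-1\right) = \left(-30\right) \left(-5\right) \left(-1\right) = 150 \left(-1\right) = -150$)
$t{\left(4^{2} \right)} S z = 6 \cdot 4^{2} \left(-216\right) \left(-150\right) = 6 \cdot 16 \left(-216\right) \left(-150\right) = 96 \left(-216\right) \left(-150\right) = \left(-20736\right) \left(-150\right) = 3110400$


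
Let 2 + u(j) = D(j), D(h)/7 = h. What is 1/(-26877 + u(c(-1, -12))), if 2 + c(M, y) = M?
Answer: -1/26900 ≈ -3.7175e-5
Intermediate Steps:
D(h) = 7*h
c(M, y) = -2 + M
u(j) = -2 + 7*j
1/(-26877 + u(c(-1, -12))) = 1/(-26877 + (-2 + 7*(-2 - 1))) = 1/(-26877 + (-2 + 7*(-3))) = 1/(-26877 + (-2 - 21)) = 1/(-26877 - 23) = 1/(-26900) = -1/26900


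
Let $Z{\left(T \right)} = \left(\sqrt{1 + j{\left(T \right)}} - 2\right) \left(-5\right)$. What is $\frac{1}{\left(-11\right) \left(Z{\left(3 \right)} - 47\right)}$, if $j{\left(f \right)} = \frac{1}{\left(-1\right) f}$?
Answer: $\frac{111}{44627} - \frac{5 \sqrt{6}}{44627} \approx 0.0022128$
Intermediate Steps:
$j{\left(f \right)} = - \frac{1}{f}$
$Z{\left(T \right)} = 10 - 5 \sqrt{1 - \frac{1}{T}}$ ($Z{\left(T \right)} = \left(\sqrt{1 - \frac{1}{T}} - 2\right) \left(-5\right) = \left(-2 + \sqrt{1 - \frac{1}{T}}\right) \left(-5\right) = 10 - 5 \sqrt{1 - \frac{1}{T}}$)
$\frac{1}{\left(-11\right) \left(Z{\left(3 \right)} - 47\right)} = \frac{1}{\left(-11\right) \left(\left(10 - 5 \sqrt{\frac{-1 + 3}{3}}\right) - 47\right)} = \frac{1}{\left(-11\right) \left(\left(10 - 5 \sqrt{\frac{1}{3} \cdot 2}\right) - 47\right)} = \frac{1}{\left(-11\right) \left(\left(10 - 5 \sqrt{\frac{2}{3}}\right) - 47\right)} = \frac{1}{\left(-11\right) \left(\left(10 - 5 \frac{\sqrt{6}}{3}\right) - 47\right)} = \frac{1}{\left(-11\right) \left(\left(10 - \frac{5 \sqrt{6}}{3}\right) - 47\right)} = \frac{1}{\left(-11\right) \left(-37 - \frac{5 \sqrt{6}}{3}\right)} = \frac{1}{407 + \frac{55 \sqrt{6}}{3}}$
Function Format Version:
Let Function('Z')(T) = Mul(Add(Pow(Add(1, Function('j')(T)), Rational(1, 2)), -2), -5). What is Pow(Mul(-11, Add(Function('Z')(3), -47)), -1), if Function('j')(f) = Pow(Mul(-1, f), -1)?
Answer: Add(Rational(111, 44627), Mul(Rational(-5, 44627), Pow(6, Rational(1, 2)))) ≈ 0.0022128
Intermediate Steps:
Function('j')(f) = Mul(-1, Pow(f, -1))
Function('Z')(T) = Add(10, Mul(-5, Pow(Add(1, Mul(-1, Pow(T, -1))), Rational(1, 2)))) (Function('Z')(T) = Mul(Add(Pow(Add(1, Mul(-1, Pow(T, -1))), Rational(1, 2)), -2), -5) = Mul(Add(-2, Pow(Add(1, Mul(-1, Pow(T, -1))), Rational(1, 2))), -5) = Add(10, Mul(-5, Pow(Add(1, Mul(-1, Pow(T, -1))), Rational(1, 2)))))
Pow(Mul(-11, Add(Function('Z')(3), -47)), -1) = Pow(Mul(-11, Add(Add(10, Mul(-5, Pow(Mul(Pow(3, -1), Add(-1, 3)), Rational(1, 2)))), -47)), -1) = Pow(Mul(-11, Add(Add(10, Mul(-5, Pow(Mul(Rational(1, 3), 2), Rational(1, 2)))), -47)), -1) = Pow(Mul(-11, Add(Add(10, Mul(-5, Pow(Rational(2, 3), Rational(1, 2)))), -47)), -1) = Pow(Mul(-11, Add(Add(10, Mul(-5, Mul(Rational(1, 3), Pow(6, Rational(1, 2))))), -47)), -1) = Pow(Mul(-11, Add(Add(10, Mul(Rational(-5, 3), Pow(6, Rational(1, 2)))), -47)), -1) = Pow(Mul(-11, Add(-37, Mul(Rational(-5, 3), Pow(6, Rational(1, 2))))), -1) = Pow(Add(407, Mul(Rational(55, 3), Pow(6, Rational(1, 2)))), -1)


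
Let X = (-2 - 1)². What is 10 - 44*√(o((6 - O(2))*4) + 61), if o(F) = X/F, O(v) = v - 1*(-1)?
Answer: 10 - 22*√247 ≈ -335.76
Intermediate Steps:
O(v) = 1 + v (O(v) = v + 1 = 1 + v)
X = 9 (X = (-3)² = 9)
o(F) = 9/F
10 - 44*√(o((6 - O(2))*4) + 61) = 10 - 44*√(9/(((6 - (1 + 2))*4)) + 61) = 10 - 44*√(9/(((6 - 1*3)*4)) + 61) = 10 - 44*√(9/(((6 - 3)*4)) + 61) = 10 - 44*√(9/((3*4)) + 61) = 10 - 44*√(9/12 + 61) = 10 - 44*√(9*(1/12) + 61) = 10 - 44*√(¾ + 61) = 10 - 22*√247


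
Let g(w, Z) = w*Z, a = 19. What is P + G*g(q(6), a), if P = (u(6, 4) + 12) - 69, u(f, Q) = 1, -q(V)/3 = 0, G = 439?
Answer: -56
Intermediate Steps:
q(V) = 0 (q(V) = -3*0 = 0)
g(w, Z) = Z*w
P = -56 (P = (1 + 12) - 69 = 13 - 69 = -56)
P + G*g(q(6), a) = -56 + 439*(19*0) = -56 + 439*0 = -56 + 0 = -56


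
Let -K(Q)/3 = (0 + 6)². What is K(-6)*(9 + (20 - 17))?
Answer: -1296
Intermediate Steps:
K(Q) = -108 (K(Q) = -3*(0 + 6)² = -3*6² = -3*36 = -108)
K(-6)*(9 + (20 - 17)) = -108*(9 + (20 - 17)) = -108*(9 + 3) = -108*12 = -1296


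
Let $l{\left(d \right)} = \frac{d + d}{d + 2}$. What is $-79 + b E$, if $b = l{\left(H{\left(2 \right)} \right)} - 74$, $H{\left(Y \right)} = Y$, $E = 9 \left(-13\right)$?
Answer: $8462$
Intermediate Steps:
$E = -117$
$l{\left(d \right)} = \frac{2 d}{2 + d}$
$b = -73$ ($b = 2 \cdot 2 \frac{1}{2 + 2} - 74 = 2 \cdot 2 \cdot \frac{1}{4} - 74 = 1 - 74 = -73$)
$-79 + b E = -79 - -8541 = -79 + 8541 = 8462$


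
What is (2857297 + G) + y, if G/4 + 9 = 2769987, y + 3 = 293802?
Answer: 14231008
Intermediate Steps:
y = 293799 (y = -3 + 293802 = 293799)
G = 11079912 (G = -36 + 4*2769987 = -36 + 11079948 = 11079912)
(2857297 + G) + y = (2857297 + 11079912) + 293799 = 13937209 + 293799 = 14231008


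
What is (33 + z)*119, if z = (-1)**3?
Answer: 3808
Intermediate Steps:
z = -1
(33 + z)*119 = (33 - 1)*119 = 32*119 = 3808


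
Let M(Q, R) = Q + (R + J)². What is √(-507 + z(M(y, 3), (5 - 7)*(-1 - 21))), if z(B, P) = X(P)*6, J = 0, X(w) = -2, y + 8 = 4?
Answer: I*√519 ≈ 22.782*I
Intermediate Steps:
y = -4 (y = -8 + 4 = -4)
M(Q, R) = Q + R² (M(Q, R) = Q + (R + 0)² = Q + R²)
z(B, P) = -12 (z(B, P) = -2*6 = -12)
√(-507 + z(M(y, 3), (5 - 7)*(-1 - 21))) = √(-507 - 12) = √(-519) = I*√519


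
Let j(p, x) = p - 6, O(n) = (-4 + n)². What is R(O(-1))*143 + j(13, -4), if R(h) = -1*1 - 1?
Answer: -279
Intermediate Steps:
R(h) = -2 (R(h) = -1 - 1 = -2)
j(p, x) = -6 + p
R(O(-1))*143 + j(13, -4) = -2*143 + (-6 + 13) = -286 + 7 = -279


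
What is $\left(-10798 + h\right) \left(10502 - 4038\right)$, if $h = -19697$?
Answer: $-197119680$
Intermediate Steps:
$\left(-10798 + h\right) \left(10502 - 4038\right) = \left(-10798 - 19697\right) \left(10502 - 4038\right) = \left(-30495\right) 6464 = -197119680$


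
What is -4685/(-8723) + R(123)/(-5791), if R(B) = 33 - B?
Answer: 27915905/50514893 ≈ 0.55263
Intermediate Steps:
-4685/(-8723) + R(123)/(-5791) = -4685/(-8723) + (33 - 1*123)/(-5791) = -4685*(-1/8723) + (33 - 123)*(-1/5791) = 4685/8723 - 90*(-1/5791) = 4685/8723 + 90/5791 = 27915905/50514893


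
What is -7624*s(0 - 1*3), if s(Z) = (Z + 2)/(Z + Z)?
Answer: -3812/3 ≈ -1270.7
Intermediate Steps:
s(Z) = (2 + Z)/(2*Z) (s(Z) = (2 + Z)/((2*Z)) = (2 + Z)*(1/(2*Z)) = (2 + Z)/(2*Z))
-7624*s(0 - 1*3) = -3812*(2 + (0 - 1*3))/(0 - 1*3) = -3812*(2 + (0 - 3))/(0 - 3) = -3812*(2 - 3)/(-3) = -3812*(-1)*(-1)/3 = -7624*⅙ = -3812/3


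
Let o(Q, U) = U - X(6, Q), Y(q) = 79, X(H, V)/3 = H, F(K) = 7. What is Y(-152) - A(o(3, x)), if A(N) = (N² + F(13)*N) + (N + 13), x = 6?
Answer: 18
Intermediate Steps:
X(H, V) = 3*H
o(Q, U) = -18 + U (o(Q, U) = U - 3*6 = U - 1*18 = U - 18 = -18 + U)
A(N) = 13 + N² + 8*N (A(N) = (N² + 7*N) + (N + 13) = (N² + 7*N) + (13 + N) = 13 + N² + 8*N)
Y(-152) - A(o(3, x)) = 79 - (13 + (-18 + 6)² + 8*(-18 + 6)) = 79 - (13 + (-12)² + 8*(-12)) = 79 - (13 + 144 - 96) = 79 - 1*61 = 79 - 61 = 18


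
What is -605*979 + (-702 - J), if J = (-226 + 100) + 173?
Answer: -593044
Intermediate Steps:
J = 47 (J = -126 + 173 = 47)
-605*979 + (-702 - J) = -605*979 + (-702 - 1*47) = -592295 + (-702 - 47) = -592295 - 749 = -593044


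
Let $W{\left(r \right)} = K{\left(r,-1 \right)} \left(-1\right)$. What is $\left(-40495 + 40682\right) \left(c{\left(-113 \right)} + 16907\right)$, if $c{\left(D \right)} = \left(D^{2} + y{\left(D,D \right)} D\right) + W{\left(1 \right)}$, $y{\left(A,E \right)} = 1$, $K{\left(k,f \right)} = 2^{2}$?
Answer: $5527533$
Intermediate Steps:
$K{\left(k,f \right)} = 4$
$W{\left(r \right)} = -4$ ($W{\left(r \right)} = 4 \left(-1\right) = -4$)
$c{\left(D \right)} = -4 + D + D^{2}$ ($c{\left(D \right)} = \left(D^{2} + 1 D\right) - 4 = \left(D^{2} + D\right) - 4 = \left(D + D^{2}\right) - 4 = -4 + D + D^{2}$)
$\left(-40495 + 40682\right) \left(c{\left(-113 \right)} + 16907\right) = \left(-40495 + 40682\right) \left(\left(-4 - 113 + \left(-113\right)^{2}\right) + 16907\right) = 187 \left(\left(-4 - 113 + 12769\right) + 16907\right) = 187 \left(12652 + 16907\right) = 187 \cdot 29559 = 5527533$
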